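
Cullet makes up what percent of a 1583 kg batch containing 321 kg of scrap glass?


Cullet ratio = (cullet mass / total batch mass) * 100
  Ratio = 321 / 1583 * 100 = 20.28%

20.28%


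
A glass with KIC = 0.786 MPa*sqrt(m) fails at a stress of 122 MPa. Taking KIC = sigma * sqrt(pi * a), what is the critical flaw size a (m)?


Rearrange KIC = sigma * sqrt(pi * a):
  sqrt(pi * a) = KIC / sigma
  sqrt(pi * a) = 0.786 / 122 = 0.006443
  a = (KIC / sigma)^2 / pi
  a = 0.006443^2 / pi = 0.0000132 m

0.0000132 m


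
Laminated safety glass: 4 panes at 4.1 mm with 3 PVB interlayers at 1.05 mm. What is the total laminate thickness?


Total thickness = glass contribution + PVB contribution
  Glass: 4 * 4.1 = 16.4 mm
  PVB: 3 * 1.05 = 3.15 mm
  Total = 16.4 + 3.15 = 19.55 mm

19.55 mm


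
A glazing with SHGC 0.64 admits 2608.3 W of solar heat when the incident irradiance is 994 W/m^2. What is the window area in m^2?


Rearrange Q = Area * SHGC * Irradiance:
  Area = Q / (SHGC * Irradiance)
  Area = 2608.3 / (0.64 * 994) = 4.1 m^2

4.1 m^2


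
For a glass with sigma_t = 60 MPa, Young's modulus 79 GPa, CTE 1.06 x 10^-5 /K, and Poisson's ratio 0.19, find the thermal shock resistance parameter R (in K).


Thermal shock resistance: R = sigma * (1 - nu) / (E * alpha)
  Numerator = 60 * (1 - 0.19) = 48.6
  Denominator = 79 * 1000 * (1.06 x 10^-5) = 0.8374
  R = 48.6 / 0.8374 = 58.0 K

58.0 K


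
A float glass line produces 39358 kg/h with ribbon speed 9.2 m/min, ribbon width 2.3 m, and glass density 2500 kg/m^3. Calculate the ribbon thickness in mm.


Ribbon cross-section from mass balance:
  Volume rate = throughput / density = 39358 / 2500 = 15.7432 m^3/h
  thickness = volume rate / (speed * 60 * width), i.e.
  thickness = throughput / (60 * speed * width * density) * 1000
  thickness = 39358 / (60 * 9.2 * 2.3 * 2500) * 1000 = 12.4 mm

12.4 mm


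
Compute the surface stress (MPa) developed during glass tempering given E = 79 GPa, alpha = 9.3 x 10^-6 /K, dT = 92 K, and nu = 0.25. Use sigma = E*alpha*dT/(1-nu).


Tempering stress: sigma = E * alpha * dT / (1 - nu)
  E (MPa) = 79 * 1000 = 79000
  Numerator = 79000 * (9.3 x 10^-6) * 92 = 67.5924
  Denominator = 1 - 0.25 = 0.75
  sigma = 67.5924 / 0.75 = 90.1 MPa

90.1 MPa


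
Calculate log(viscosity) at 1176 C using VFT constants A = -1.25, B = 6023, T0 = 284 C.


VFT equation: log(eta) = A + B / (T - T0)
  T - T0 = 1176 - 284 = 892
  B / (T - T0) = 6023 / 892 = 6.752
  log(eta) = -1.25 + 6.752 = 5.502

5.502


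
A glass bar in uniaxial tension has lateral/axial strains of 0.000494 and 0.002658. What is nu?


Poisson's ratio: nu = lateral strain / axial strain
  nu = 0.000494 / 0.002658 = 0.1859

0.1859


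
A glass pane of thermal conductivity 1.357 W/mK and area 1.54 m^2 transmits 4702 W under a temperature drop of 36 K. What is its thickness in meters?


Fourier's law: t = k * A * dT / Q
  t = 1.357 * 1.54 * 36 / 4702
  t = 75.23208 / 4702 = 0.016 m

0.016 m


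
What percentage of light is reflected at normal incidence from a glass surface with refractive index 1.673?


Fresnel reflectance at normal incidence:
  R = ((n - 1)/(n + 1))^2
  (n - 1)/(n + 1) = (1.673 - 1)/(1.673 + 1) = 0.251777
  R = 0.251777^2 = 0.0633917
  R(%) = 0.0633917 * 100 = 6.339%

6.339%


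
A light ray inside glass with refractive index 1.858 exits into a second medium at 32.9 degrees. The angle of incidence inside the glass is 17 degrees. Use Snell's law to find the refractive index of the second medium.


Apply Snell's law: n1 * sin(theta1) = n2 * sin(theta2)
  n2 = n1 * sin(theta1) / sin(theta2)
  sin(17) = 0.292372
  sin(32.9) = 0.543174
  n2 = 1.858 * 0.292372 / 0.543174 = 1.0001

1.0001


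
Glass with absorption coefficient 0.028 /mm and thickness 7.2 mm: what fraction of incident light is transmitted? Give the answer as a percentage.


Beer-Lambert law: T = exp(-alpha * thickness)
  exponent = -0.028 * 7.2 = -0.2016
  T = exp(-0.2016) = 0.8174
  Percentage = 0.8174 * 100 = 81.74%

81.74%


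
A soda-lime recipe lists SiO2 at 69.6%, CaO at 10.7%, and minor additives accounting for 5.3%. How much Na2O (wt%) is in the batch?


Pieces sum to 100%:
  Na2O = 100 - (SiO2 + CaO + others)
  Na2O = 100 - (69.6 + 10.7 + 5.3) = 14.4%

14.4%


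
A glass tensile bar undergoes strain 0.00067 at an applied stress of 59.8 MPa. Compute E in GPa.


Young's modulus: E = stress / strain
  E = 59.8 MPa / 0.00067 = 89253.73 MPa
Convert to GPa: 89253.73 / 1000 = 89.25 GPa

89.25 GPa


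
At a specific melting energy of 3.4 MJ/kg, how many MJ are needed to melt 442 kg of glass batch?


Total energy = mass * specific energy
  E = 442 * 3.4 = 1502.8 MJ

1502.8 MJ


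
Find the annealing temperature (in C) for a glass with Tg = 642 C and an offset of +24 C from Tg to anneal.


The annealing temperature is Tg plus the offset:
  T_anneal = 642 + 24 = 666 C

666 C


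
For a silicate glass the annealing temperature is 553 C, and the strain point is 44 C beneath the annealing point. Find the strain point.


Strain point = annealing point - difference:
  T_strain = 553 - 44 = 509 C

509 C


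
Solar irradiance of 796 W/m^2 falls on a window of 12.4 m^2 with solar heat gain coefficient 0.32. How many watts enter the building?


Solar heat gain: Q = Area * SHGC * Irradiance
  Q = 12.4 * 0.32 * 796 = 3158.5 W

3158.5 W


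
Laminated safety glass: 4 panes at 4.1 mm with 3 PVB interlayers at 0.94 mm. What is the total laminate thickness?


Total thickness = glass contribution + PVB contribution
  Glass: 4 * 4.1 = 16.4 mm
  PVB: 3 * 0.94 = 2.82 mm
  Total = 16.4 + 2.82 = 19.22 mm

19.22 mm


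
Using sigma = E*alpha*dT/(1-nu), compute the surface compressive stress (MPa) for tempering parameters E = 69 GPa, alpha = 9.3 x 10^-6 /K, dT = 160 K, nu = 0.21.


Tempering stress: sigma = E * alpha * dT / (1 - nu)
  E (MPa) = 69 * 1000 = 69000
  Numerator = 69000 * (9.3 x 10^-6) * 160 = 102.672
  Denominator = 1 - 0.21 = 0.79
  sigma = 102.672 / 0.79 = 130.0 MPa

130.0 MPa


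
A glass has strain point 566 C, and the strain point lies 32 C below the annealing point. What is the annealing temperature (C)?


T_anneal = T_strain + gap:
  T_anneal = 566 + 32 = 598 C

598 C


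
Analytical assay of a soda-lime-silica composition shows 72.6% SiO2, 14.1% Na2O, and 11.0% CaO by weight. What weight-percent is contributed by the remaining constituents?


Sum the three major oxides:
  SiO2 + Na2O + CaO = 72.6 + 14.1 + 11.0 = 97.7%
Subtract from 100%:
  Others = 100 - 97.7 = 2.3%

2.3%


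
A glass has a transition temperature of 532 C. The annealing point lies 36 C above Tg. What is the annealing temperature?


The annealing temperature is Tg plus the offset:
  T_anneal = 532 + 36 = 568 C

568 C


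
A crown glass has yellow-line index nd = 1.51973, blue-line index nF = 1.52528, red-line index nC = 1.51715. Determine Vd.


Abbe number formula: Vd = (nd - 1) / (nF - nC)
  nd - 1 = 1.51973 - 1 = 0.51973
  nF - nC = 1.52528 - 1.51715 = 0.00813
  Vd = 0.51973 / 0.00813 = 63.93

63.93


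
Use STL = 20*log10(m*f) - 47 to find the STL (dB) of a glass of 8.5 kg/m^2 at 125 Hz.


Mass law: STL = 20 * log10(m * f) - 47
  m * f = 8.5 * 125 = 1062.5
  log10(1062.5) = 3.02633
  STL = 20 * 3.02633 - 47 = 60.5266 - 47 = 13.5 dB

13.5 dB


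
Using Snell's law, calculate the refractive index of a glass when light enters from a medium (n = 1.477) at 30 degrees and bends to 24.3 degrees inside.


Apply Snell's law: n1 * sin(theta1) = n2 * sin(theta2)
  n2 = n1 * sin(theta1) / sin(theta2)
  sin(30) = 0.5
  sin(24.3) = 0.411514
  n2 = 1.477 * 0.5 / 0.411514 = 1.7946

1.7946


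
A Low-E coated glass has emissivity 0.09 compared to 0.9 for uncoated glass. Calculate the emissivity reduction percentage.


Percentage reduction = (1 - coated/uncoated) * 100
  Ratio = 0.09 / 0.9 = 0.1
  Reduction = (1 - 0.1) * 100 = 90.0%

90.0%


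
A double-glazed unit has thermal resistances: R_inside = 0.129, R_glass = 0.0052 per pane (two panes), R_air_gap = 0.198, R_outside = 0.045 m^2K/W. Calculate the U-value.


Total thermal resistance (series):
  R_total = R_in + R_glass + R_air + R_glass + R_out
  R_total = 0.129 + 0.0052 + 0.198 + 0.0052 + 0.045 = 0.3824 m^2K/W
U-value = 1 / R_total = 1 / 0.3824 = 2.615 W/m^2K

2.615 W/m^2K


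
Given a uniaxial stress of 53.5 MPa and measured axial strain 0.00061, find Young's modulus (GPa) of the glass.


Young's modulus: E = stress / strain
  E = 53.5 MPa / 0.00061 = 87704.92 MPa
Convert to GPa: 87704.92 / 1000 = 87.7 GPa

87.7 GPa


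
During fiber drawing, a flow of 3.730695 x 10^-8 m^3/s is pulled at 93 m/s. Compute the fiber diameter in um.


Cross-sectional area from continuity:
  A = Q / v = 3.730695 x 10^-8 / 93 = 4.0115 x 10^-10 m^2
Diameter from circular cross-section:
  d = sqrt(4A / pi) * 10^6 (m -> um)
  d = sqrt(4 * 4.0115 x 10^-10 / pi) * 10^6 = 22.6 um

22.6 um


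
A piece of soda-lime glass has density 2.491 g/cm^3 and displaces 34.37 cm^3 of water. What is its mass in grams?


Rearrange rho = m / V:
  m = rho * V
  m = 2.491 * 34.37 = 85.616 g

85.616 g


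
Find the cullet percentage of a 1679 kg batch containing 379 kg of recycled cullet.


Cullet ratio = (cullet mass / total batch mass) * 100
  Ratio = 379 / 1679 * 100 = 22.57%

22.57%


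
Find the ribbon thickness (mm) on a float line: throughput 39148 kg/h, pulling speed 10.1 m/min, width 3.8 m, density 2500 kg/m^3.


Ribbon cross-section from mass balance:
  Volume rate = throughput / density = 39148 / 2500 = 15.6592 m^3/h
  thickness = volume rate / (speed * 60 * width), i.e.
  thickness = throughput / (60 * speed * width * density) * 1000
  thickness = 39148 / (60 * 10.1 * 3.8 * 2500) * 1000 = 6.8 mm

6.8 mm


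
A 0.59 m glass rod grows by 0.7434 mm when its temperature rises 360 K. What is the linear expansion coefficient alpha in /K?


Rearrange dL = alpha * L0 * dT for alpha:
  alpha = dL / (L0 * dT)
  alpha = (0.7434 / 1000) / (0.59 * 360) = 0.0000035 /K = 3.5 x 10^-6 /K

3.5 x 10^-6 /K


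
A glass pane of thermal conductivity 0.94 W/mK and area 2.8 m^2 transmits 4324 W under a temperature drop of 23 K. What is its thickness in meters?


Fourier's law: t = k * A * dT / Q
  t = 0.94 * 2.8 * 23 / 4324
  t = 60.536 / 4324 = 0.014 m

0.014 m


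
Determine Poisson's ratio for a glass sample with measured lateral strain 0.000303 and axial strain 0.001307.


Poisson's ratio: nu = lateral strain / axial strain
  nu = 0.000303 / 0.001307 = 0.2318

0.2318


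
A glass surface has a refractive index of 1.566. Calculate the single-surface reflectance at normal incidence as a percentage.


Fresnel reflectance at normal incidence:
  R = ((n - 1)/(n + 1))^2
  (n - 1)/(n + 1) = (1.566 - 1)/(1.566 + 1) = 0.220577
  R = 0.220577^2 = 0.0486542
  R(%) = 0.0486542 * 100 = 4.865%

4.865%


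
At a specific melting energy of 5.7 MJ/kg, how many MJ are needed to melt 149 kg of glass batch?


Total energy = mass * specific energy
  E = 149 * 5.7 = 849.3 MJ

849.3 MJ


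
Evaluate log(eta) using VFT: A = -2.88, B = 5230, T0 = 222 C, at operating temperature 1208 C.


VFT equation: log(eta) = A + B / (T - T0)
  T - T0 = 1208 - 222 = 986
  B / (T - T0) = 5230 / 986 = 5.304
  log(eta) = -2.88 + 5.304 = 2.424

2.424


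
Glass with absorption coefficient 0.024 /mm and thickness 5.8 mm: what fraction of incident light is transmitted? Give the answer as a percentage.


Beer-Lambert law: T = exp(-alpha * thickness)
  exponent = -0.024 * 5.8 = -0.1392
  T = exp(-0.1392) = 0.8701
  Percentage = 0.8701 * 100 = 87.01%

87.01%


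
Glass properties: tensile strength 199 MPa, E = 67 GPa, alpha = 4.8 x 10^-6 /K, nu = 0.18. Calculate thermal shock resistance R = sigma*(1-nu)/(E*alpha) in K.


Thermal shock resistance: R = sigma * (1 - nu) / (E * alpha)
  Numerator = 199 * (1 - 0.18) = 163.18
  Denominator = 67 * 1000 * (4.8 x 10^-6) = 0.3216
  R = 163.18 / 0.3216 = 507.4 K

507.4 K


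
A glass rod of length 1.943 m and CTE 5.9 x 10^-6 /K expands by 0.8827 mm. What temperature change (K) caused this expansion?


Rearrange dL = alpha * L0 * dT for dT:
  dT = dL / (alpha * L0)
  dL (m) = 0.8827 / 1000 = 0.0008827
  dT = 0.0008827 / ((5.9 x 10^-6) * 1.943) = 77.0 K

77.0 K


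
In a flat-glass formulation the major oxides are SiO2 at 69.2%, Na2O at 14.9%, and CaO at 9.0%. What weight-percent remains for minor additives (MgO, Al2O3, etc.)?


Sum the three major oxides:
  SiO2 + Na2O + CaO = 69.2 + 14.9 + 9.0 = 93.1%
Subtract from 100%:
  Others = 100 - 93.1 = 6.9%

6.9%


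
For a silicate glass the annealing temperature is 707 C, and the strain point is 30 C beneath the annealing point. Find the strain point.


Strain point = annealing point - difference:
  T_strain = 707 - 30 = 677 C

677 C


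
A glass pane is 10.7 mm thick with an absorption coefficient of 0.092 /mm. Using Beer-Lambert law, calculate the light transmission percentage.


Beer-Lambert law: T = exp(-alpha * thickness)
  exponent = -0.092 * 10.7 = -0.9844
  T = exp(-0.9844) = 0.3737
  Percentage = 0.3737 * 100 = 37.37%

37.37%


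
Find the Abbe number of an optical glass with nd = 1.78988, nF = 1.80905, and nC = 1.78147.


Abbe number formula: Vd = (nd - 1) / (nF - nC)
  nd - 1 = 1.78988 - 1 = 0.78988
  nF - nC = 1.80905 - 1.78147 = 0.02758
  Vd = 0.78988 / 0.02758 = 28.64

28.64


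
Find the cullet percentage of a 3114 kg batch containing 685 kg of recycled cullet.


Cullet ratio = (cullet mass / total batch mass) * 100
  Ratio = 685 / 3114 * 100 = 22.0%

22.0%


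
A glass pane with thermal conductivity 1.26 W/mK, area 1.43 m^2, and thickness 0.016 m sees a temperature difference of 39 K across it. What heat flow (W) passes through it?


Fourier's law: Q = k * A * dT / t
  Q = 1.26 * 1.43 * 39 / 0.016
  Q = 70.2702 / 0.016 = 4391.9 W

4391.9 W


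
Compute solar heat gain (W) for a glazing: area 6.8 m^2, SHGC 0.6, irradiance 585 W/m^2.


Solar heat gain: Q = Area * SHGC * Irradiance
  Q = 6.8 * 0.6 * 585 = 2386.8 W

2386.8 W


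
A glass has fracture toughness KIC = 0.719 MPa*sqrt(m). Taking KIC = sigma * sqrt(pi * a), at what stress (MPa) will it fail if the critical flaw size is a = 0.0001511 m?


Rearrange KIC = sigma * sqrt(pi * a):
  sigma = KIC / sqrt(pi * a)
  sqrt(pi * 0.0001511) = 0.021787
  sigma = 0.719 / 0.021787 = 33.0 MPa

33.0 MPa


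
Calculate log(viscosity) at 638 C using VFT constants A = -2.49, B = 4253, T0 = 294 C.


VFT equation: log(eta) = A + B / (T - T0)
  T - T0 = 638 - 294 = 344
  B / (T - T0) = 4253 / 344 = 12.363
  log(eta) = -2.49 + 12.363 = 9.873

9.873


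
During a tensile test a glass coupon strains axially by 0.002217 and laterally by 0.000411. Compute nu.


Poisson's ratio: nu = lateral strain / axial strain
  nu = 0.000411 / 0.002217 = 0.1854

0.1854


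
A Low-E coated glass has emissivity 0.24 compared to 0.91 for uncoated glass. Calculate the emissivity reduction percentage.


Percentage reduction = (1 - coated/uncoated) * 100
  Ratio = 0.24 / 0.91 = 0.2637
  Reduction = (1 - 0.2637) * 100 = 73.6%

73.6%


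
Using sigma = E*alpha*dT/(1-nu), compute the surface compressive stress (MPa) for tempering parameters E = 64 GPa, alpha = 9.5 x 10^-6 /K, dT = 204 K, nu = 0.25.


Tempering stress: sigma = E * alpha * dT / (1 - nu)
  E (MPa) = 64 * 1000 = 64000
  Numerator = 64000 * (9.5 x 10^-6) * 204 = 124.032
  Denominator = 1 - 0.25 = 0.75
  sigma = 124.032 / 0.75 = 165.4 MPa

165.4 MPa


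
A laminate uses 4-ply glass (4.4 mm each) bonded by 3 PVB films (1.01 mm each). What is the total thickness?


Total thickness = glass contribution + PVB contribution
  Glass: 4 * 4.4 = 17.6 mm
  PVB: 3 * 1.01 = 3.03 mm
  Total = 17.6 + 3.03 = 20.63 mm

20.63 mm


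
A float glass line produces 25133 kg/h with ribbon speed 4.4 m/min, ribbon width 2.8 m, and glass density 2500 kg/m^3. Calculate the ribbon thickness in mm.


Ribbon cross-section from mass balance:
  Volume rate = throughput / density = 25133 / 2500 = 10.0532 m^3/h
  thickness = volume rate / (speed * 60 * width), i.e.
  thickness = throughput / (60 * speed * width * density) * 1000
  thickness = 25133 / (60 * 4.4 * 2.8 * 2500) * 1000 = 13.6 mm

13.6 mm


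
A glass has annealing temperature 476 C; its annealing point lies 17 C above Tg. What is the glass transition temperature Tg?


Rearrange T_anneal = Tg + offset for Tg:
  Tg = T_anneal - offset = 476 - 17 = 459 C

459 C


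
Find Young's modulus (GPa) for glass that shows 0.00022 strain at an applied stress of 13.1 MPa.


Young's modulus: E = stress / strain
  E = 13.1 MPa / 0.00022 = 59545.45 MPa
Convert to GPa: 59545.45 / 1000 = 59.55 GPa

59.55 GPa


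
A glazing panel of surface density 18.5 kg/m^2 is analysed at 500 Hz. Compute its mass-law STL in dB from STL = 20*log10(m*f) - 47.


Mass law: STL = 20 * log10(m * f) - 47
  m * f = 18.5 * 500 = 9250
  log10(9250) = 3.96614
  STL = 20 * 3.96614 - 47 = 79.3228 - 47 = 32.3 dB

32.3 dB


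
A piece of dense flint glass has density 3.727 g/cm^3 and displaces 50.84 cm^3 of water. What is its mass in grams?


Rearrange rho = m / V:
  m = rho * V
  m = 3.727 * 50.84 = 189.481 g

189.481 g


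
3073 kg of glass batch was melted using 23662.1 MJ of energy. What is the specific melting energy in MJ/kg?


Rearrange E = m * s for s:
  s = E / m
  s = 23662.1 / 3073 = 7.7 MJ/kg

7.7 MJ/kg


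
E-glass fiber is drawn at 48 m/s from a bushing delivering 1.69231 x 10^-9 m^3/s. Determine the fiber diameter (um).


Cross-sectional area from continuity:
  A = Q / v = 1.69231 x 10^-9 / 48 = 3.525646 x 10^-11 m^2
Diameter from circular cross-section:
  d = sqrt(4A / pi) * 10^6 (m -> um)
  d = sqrt(4 * 3.525646 x 10^-11 / pi) * 10^6 = 6.7 um

6.7 um


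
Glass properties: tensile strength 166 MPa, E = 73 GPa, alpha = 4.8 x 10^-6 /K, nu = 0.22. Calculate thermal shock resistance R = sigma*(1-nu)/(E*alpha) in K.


Thermal shock resistance: R = sigma * (1 - nu) / (E * alpha)
  Numerator = 166 * (1 - 0.22) = 129.48
  Denominator = 73 * 1000 * (4.8 x 10^-6) = 0.3504
  R = 129.48 / 0.3504 = 369.5 K

369.5 K


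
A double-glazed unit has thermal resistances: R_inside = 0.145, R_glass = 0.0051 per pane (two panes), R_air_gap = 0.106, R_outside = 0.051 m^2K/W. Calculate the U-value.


Total thermal resistance (series):
  R_total = R_in + R_glass + R_air + R_glass + R_out
  R_total = 0.145 + 0.0051 + 0.106 + 0.0051 + 0.051 = 0.3122 m^2K/W
U-value = 1 / R_total = 1 / 0.3122 = 3.203 W/m^2K

3.203 W/m^2K


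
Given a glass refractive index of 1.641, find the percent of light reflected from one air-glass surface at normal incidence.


Fresnel reflectance at normal incidence:
  R = ((n - 1)/(n + 1))^2
  (n - 1)/(n + 1) = (1.641 - 1)/(1.641 + 1) = 0.242711
  R = 0.242711^2 = 0.0589086
  R(%) = 0.0589086 * 100 = 5.891%

5.891%


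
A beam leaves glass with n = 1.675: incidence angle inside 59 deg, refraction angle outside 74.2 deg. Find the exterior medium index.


Apply Snell's law: n1 * sin(theta1) = n2 * sin(theta2)
  n2 = n1 * sin(theta1) / sin(theta2)
  sin(59) = 0.857167
  sin(74.2) = 0.962218
  n2 = 1.675 * 0.857167 / 0.962218 = 1.4921

1.4921


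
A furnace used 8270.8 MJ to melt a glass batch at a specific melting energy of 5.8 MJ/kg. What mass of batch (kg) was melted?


Rearrange E = m * s for m:
  m = E / s
  m = 8270.8 / 5.8 = 1426.0 kg

1426.0 kg


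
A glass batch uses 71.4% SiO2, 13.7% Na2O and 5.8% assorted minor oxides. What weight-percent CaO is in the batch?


Pieces sum to 100%:
  CaO = 100 - (SiO2 + Na2O + others)
  CaO = 100 - (71.4 + 13.7 + 5.8) = 9.1%

9.1%


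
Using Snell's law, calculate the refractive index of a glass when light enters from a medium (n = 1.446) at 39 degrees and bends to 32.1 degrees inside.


Apply Snell's law: n1 * sin(theta1) = n2 * sin(theta2)
  n2 = n1 * sin(theta1) / sin(theta2)
  sin(39) = 0.62932
  sin(32.1) = 0.531399
  n2 = 1.446 * 0.62932 / 0.531399 = 1.7125

1.7125


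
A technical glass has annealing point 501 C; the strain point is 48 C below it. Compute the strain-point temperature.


Strain point = annealing point - difference:
  T_strain = 501 - 48 = 453 C

453 C


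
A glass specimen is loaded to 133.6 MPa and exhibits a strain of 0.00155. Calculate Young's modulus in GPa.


Young's modulus: E = stress / strain
  E = 133.6 MPa / 0.00155 = 86193.55 MPa
Convert to GPa: 86193.55 / 1000 = 86.19 GPa

86.19 GPa


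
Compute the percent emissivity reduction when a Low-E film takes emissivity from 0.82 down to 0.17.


Percentage reduction = (1 - coated/uncoated) * 100
  Ratio = 0.17 / 0.82 = 0.2073
  Reduction = (1 - 0.2073) * 100 = 79.3%

79.3%


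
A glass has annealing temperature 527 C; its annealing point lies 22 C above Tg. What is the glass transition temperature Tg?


Rearrange T_anneal = Tg + offset for Tg:
  Tg = T_anneal - offset = 527 - 22 = 505 C

505 C


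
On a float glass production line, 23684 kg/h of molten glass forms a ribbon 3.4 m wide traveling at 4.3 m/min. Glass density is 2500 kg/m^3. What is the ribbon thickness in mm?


Ribbon cross-section from mass balance:
  Volume rate = throughput / density = 23684 / 2500 = 9.4736 m^3/h
  thickness = volume rate / (speed * 60 * width), i.e.
  thickness = throughput / (60 * speed * width * density) * 1000
  thickness = 23684 / (60 * 4.3 * 3.4 * 2500) * 1000 = 10.8 mm

10.8 mm


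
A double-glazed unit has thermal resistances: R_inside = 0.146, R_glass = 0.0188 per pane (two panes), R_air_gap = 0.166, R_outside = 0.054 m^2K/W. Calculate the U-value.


Total thermal resistance (series):
  R_total = R_in + R_glass + R_air + R_glass + R_out
  R_total = 0.146 + 0.0188 + 0.166 + 0.0188 + 0.054 = 0.4036 m^2K/W
U-value = 1 / R_total = 1 / 0.4036 = 2.478 W/m^2K

2.478 W/m^2K


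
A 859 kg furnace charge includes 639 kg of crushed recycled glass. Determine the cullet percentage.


Cullet ratio = (cullet mass / total batch mass) * 100
  Ratio = 639 / 859 * 100 = 74.39%

74.39%


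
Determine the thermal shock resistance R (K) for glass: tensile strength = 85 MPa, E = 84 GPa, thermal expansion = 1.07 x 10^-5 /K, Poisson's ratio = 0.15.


Thermal shock resistance: R = sigma * (1 - nu) / (E * alpha)
  Numerator = 85 * (1 - 0.15) = 72.25
  Denominator = 84 * 1000 * (1.07 x 10^-5) = 0.8988
  R = 72.25 / 0.8988 = 80.4 K

80.4 K


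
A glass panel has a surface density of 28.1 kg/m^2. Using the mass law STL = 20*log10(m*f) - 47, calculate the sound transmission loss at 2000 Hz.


Mass law: STL = 20 * log10(m * f) - 47
  m * f = 28.1 * 2000 = 56200
  log10(56200) = 4.74974
  STL = 20 * 4.74974 - 47 = 94.9948 - 47 = 48.0 dB

48.0 dB


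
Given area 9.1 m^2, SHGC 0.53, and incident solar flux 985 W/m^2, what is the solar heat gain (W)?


Solar heat gain: Q = Area * SHGC * Irradiance
  Q = 9.1 * 0.53 * 985 = 4750.7 W

4750.7 W


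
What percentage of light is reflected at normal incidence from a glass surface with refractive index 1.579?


Fresnel reflectance at normal incidence:
  R = ((n - 1)/(n + 1))^2
  (n - 1)/(n + 1) = (1.579 - 1)/(1.579 + 1) = 0.224506
  R = 0.224506^2 = 0.0504029
  R(%) = 0.0504029 * 100 = 5.04%

5.04%


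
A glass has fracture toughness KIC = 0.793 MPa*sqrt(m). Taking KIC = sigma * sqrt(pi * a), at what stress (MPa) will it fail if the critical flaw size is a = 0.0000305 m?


Rearrange KIC = sigma * sqrt(pi * a):
  sigma = KIC / sqrt(pi * a)
  sqrt(pi * 0.0000305) = 0.009789
  sigma = 0.793 / 0.009789 = 81.01 MPa

81.01 MPa


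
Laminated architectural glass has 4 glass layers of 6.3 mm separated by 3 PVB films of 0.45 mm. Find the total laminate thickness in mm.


Total thickness = glass contribution + PVB contribution
  Glass: 4 * 6.3 = 25.2 mm
  PVB: 3 * 0.45 = 1.35 mm
  Total = 25.2 + 1.35 = 26.55 mm

26.55 mm


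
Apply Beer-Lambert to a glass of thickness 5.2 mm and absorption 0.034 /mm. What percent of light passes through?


Beer-Lambert law: T = exp(-alpha * thickness)
  exponent = -0.034 * 5.2 = -0.1768
  T = exp(-0.1768) = 0.8379
  Percentage = 0.8379 * 100 = 83.79%

83.79%


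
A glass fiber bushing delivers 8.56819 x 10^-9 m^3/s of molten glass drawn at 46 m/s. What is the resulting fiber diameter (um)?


Cross-sectional area from continuity:
  A = Q / v = 8.56819 x 10^-9 / 46 = 1.86265 x 10^-10 m^2
Diameter from circular cross-section:
  d = sqrt(4A / pi) * 10^6 (m -> um)
  d = sqrt(4 * 1.86265 x 10^-10 / pi) * 10^6 = 15.4 um

15.4 um


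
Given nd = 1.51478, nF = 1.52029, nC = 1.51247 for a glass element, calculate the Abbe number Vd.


Abbe number formula: Vd = (nd - 1) / (nF - nC)
  nd - 1 = 1.51478 - 1 = 0.51478
  nF - nC = 1.52029 - 1.51247 = 0.00782
  Vd = 0.51478 / 0.00782 = 65.83

65.83


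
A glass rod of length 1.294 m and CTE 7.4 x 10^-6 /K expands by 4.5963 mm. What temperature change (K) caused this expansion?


Rearrange dL = alpha * L0 * dT for dT:
  dT = dL / (alpha * L0)
  dL (m) = 4.5963 / 1000 = 0.0045963
  dT = 0.0045963 / ((7.4 x 10^-6) * 1.294) = 480.0 K

480.0 K


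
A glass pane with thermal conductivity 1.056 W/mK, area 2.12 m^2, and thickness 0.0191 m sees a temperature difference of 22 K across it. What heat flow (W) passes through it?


Fourier's law: Q = k * A * dT / t
  Q = 1.056 * 2.12 * 22 / 0.0191
  Q = 49.25184 / 0.0191 = 2578.6 W

2578.6 W


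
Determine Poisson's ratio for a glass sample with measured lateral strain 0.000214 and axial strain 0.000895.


Poisson's ratio: nu = lateral strain / axial strain
  nu = 0.000214 / 0.000895 = 0.2391

0.2391


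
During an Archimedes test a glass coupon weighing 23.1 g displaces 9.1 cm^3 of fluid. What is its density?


Use the definition of density:
  rho = mass / volume
  rho = 23.1 / 9.1 = 2.538 g/cm^3

2.538 g/cm^3


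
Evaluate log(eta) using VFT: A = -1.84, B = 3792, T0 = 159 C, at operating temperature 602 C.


VFT equation: log(eta) = A + B / (T - T0)
  T - T0 = 602 - 159 = 443
  B / (T - T0) = 3792 / 443 = 8.56
  log(eta) = -1.84 + 8.56 = 6.72

6.72


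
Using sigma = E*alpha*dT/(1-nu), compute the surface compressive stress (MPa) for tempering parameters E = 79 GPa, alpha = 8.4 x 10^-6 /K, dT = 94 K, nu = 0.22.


Tempering stress: sigma = E * alpha * dT / (1 - nu)
  E (MPa) = 79 * 1000 = 79000
  Numerator = 79000 * (8.4 x 10^-6) * 94 = 62.3784
  Denominator = 1 - 0.22 = 0.78
  sigma = 62.3784 / 0.78 = 80.0 MPa

80.0 MPa


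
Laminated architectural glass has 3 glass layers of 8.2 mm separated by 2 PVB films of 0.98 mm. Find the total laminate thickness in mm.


Total thickness = glass contribution + PVB contribution
  Glass: 3 * 8.2 = 24.6 mm
  PVB: 2 * 0.98 = 1.96 mm
  Total = 24.6 + 1.96 = 26.56 mm

26.56 mm


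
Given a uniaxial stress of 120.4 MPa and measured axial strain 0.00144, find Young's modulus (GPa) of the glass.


Young's modulus: E = stress / strain
  E = 120.4 MPa / 0.00144 = 83611.11 MPa
Convert to GPa: 83611.11 / 1000 = 83.61 GPa

83.61 GPa


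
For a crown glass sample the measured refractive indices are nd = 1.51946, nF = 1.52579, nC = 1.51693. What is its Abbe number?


Abbe number formula: Vd = (nd - 1) / (nF - nC)
  nd - 1 = 1.51946 - 1 = 0.51946
  nF - nC = 1.52579 - 1.51693 = 0.00886
  Vd = 0.51946 / 0.00886 = 58.63

58.63


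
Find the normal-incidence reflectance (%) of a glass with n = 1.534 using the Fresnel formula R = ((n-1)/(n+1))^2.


Fresnel reflectance at normal incidence:
  R = ((n - 1)/(n + 1))^2
  (n - 1)/(n + 1) = (1.534 - 1)/(1.534 + 1) = 0.210734
  R = 0.210734^2 = 0.0444088
  R(%) = 0.0444088 * 100 = 4.441%

4.441%


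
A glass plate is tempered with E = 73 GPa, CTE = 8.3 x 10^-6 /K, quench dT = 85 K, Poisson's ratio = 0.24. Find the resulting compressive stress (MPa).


Tempering stress: sigma = E * alpha * dT / (1 - nu)
  E (MPa) = 73 * 1000 = 73000
  Numerator = 73000 * (8.3 x 10^-6) * 85 = 51.5015
  Denominator = 1 - 0.24 = 0.76
  sigma = 51.5015 / 0.76 = 67.8 MPa

67.8 MPa


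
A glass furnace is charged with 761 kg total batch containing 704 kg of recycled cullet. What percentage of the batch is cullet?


Cullet ratio = (cullet mass / total batch mass) * 100
  Ratio = 704 / 761 * 100 = 92.51%

92.51%


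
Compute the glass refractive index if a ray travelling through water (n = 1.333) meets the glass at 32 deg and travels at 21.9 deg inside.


Apply Snell's law: n1 * sin(theta1) = n2 * sin(theta2)
  n2 = n1 * sin(theta1) / sin(theta2)
  sin(32) = 0.529919
  sin(21.9) = 0.372988
  n2 = 1.333 * 0.529919 / 0.372988 = 1.8938

1.8938


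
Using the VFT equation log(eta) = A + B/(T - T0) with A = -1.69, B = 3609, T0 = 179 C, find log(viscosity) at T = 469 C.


VFT equation: log(eta) = A + B / (T - T0)
  T - T0 = 469 - 179 = 290
  B / (T - T0) = 3609 / 290 = 12.445
  log(eta) = -1.69 + 12.445 = 10.755

10.755


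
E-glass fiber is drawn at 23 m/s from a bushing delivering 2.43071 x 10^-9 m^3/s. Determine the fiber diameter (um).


Cross-sectional area from continuity:
  A = Q / v = 2.43071 x 10^-9 / 23 = 1.05683 x 10^-10 m^2
Diameter from circular cross-section:
  d = sqrt(4A / pi) * 10^6 (m -> um)
  d = sqrt(4 * 1.05683 x 10^-10 / pi) * 10^6 = 11.6 um

11.6 um


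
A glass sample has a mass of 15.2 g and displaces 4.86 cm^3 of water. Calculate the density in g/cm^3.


Use the definition of density:
  rho = mass / volume
  rho = 15.2 / 4.86 = 3.128 g/cm^3

3.128 g/cm^3


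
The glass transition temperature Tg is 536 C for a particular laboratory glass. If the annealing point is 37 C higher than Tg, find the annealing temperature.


The annealing temperature is Tg plus the offset:
  T_anneal = 536 + 37 = 573 C

573 C


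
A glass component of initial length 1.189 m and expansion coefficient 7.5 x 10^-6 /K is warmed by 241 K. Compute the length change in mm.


Thermal expansion formula: dL = alpha * L0 * dT
  dL = (7.5 x 10^-6) * 1.189 * 241 = 0.00214912 m
Convert to mm: 0.00214912 * 1000 = 2.1491 mm

2.1491 mm


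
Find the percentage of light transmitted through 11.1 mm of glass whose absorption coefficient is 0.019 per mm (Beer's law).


Beer-Lambert law: T = exp(-alpha * thickness)
  exponent = -0.019 * 11.1 = -0.2109
  T = exp(-0.2109) = 0.8099
  Percentage = 0.8099 * 100 = 80.99%

80.99%


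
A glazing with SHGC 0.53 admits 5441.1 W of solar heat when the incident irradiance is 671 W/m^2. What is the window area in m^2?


Rearrange Q = Area * SHGC * Irradiance:
  Area = Q / (SHGC * Irradiance)
  Area = 5441.1 / (0.53 * 671) = 15.3 m^2

15.3 m^2


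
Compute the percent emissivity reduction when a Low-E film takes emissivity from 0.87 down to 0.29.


Percentage reduction = (1 - coated/uncoated) * 100
  Ratio = 0.29 / 0.87 = 0.3333
  Reduction = (1 - 0.3333) * 100 = 66.7%

66.7%


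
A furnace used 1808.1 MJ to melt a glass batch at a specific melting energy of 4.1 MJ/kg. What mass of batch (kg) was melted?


Rearrange E = m * s for m:
  m = E / s
  m = 1808.1 / 4.1 = 441.0 kg

441.0 kg


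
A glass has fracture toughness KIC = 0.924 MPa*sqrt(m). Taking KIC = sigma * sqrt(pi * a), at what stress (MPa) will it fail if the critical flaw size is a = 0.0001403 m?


Rearrange KIC = sigma * sqrt(pi * a):
  sigma = KIC / sqrt(pi * a)
  sqrt(pi * 0.0001403) = 0.020994
  sigma = 0.924 / 0.020994 = 44.01 MPa

44.01 MPa


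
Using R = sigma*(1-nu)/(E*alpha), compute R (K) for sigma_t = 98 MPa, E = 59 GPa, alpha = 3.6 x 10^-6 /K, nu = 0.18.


Thermal shock resistance: R = sigma * (1 - nu) / (E * alpha)
  Numerator = 98 * (1 - 0.18) = 80.36
  Denominator = 59 * 1000 * (3.6 x 10^-6) = 0.2124
  R = 80.36 / 0.2124 = 378.3 K

378.3 K


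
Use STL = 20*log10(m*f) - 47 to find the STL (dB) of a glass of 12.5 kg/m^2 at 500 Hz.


Mass law: STL = 20 * log10(m * f) - 47
  m * f = 12.5 * 500 = 6250
  log10(6250) = 3.79588
  STL = 20 * 3.79588 - 47 = 75.9176 - 47 = 28.9 dB

28.9 dB


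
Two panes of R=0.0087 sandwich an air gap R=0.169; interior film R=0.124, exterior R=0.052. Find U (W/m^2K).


Total thermal resistance (series):
  R_total = R_in + R_glass + R_air + R_glass + R_out
  R_total = 0.124 + 0.0087 + 0.169 + 0.0087 + 0.052 = 0.3624 m^2K/W
U-value = 1 / R_total = 1 / 0.3624 = 2.759 W/m^2K

2.759 W/m^2K


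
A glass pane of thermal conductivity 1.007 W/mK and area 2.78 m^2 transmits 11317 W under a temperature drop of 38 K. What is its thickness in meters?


Fourier's law: t = k * A * dT / Q
  t = 1.007 * 2.78 * 38 / 11317
  t = 106.37948 / 11317 = 0.0094 m

0.0094 m


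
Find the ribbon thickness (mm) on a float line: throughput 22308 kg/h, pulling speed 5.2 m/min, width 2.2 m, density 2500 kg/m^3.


Ribbon cross-section from mass balance:
  Volume rate = throughput / density = 22308 / 2500 = 8.9232 m^3/h
  thickness = volume rate / (speed * 60 * width), i.e.
  thickness = throughput / (60 * speed * width * density) * 1000
  thickness = 22308 / (60 * 5.2 * 2.2 * 2500) * 1000 = 13.0 mm

13.0 mm


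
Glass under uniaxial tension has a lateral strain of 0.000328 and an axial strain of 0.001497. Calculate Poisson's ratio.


Poisson's ratio: nu = lateral strain / axial strain
  nu = 0.000328 / 0.001497 = 0.2191

0.2191


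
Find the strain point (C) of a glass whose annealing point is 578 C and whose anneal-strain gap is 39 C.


Strain point = annealing point - difference:
  T_strain = 578 - 39 = 539 C

539 C


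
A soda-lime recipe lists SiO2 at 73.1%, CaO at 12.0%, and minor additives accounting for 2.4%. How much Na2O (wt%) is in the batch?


Pieces sum to 100%:
  Na2O = 100 - (SiO2 + CaO + others)
  Na2O = 100 - (73.1 + 12.0 + 2.4) = 12.5%

12.5%


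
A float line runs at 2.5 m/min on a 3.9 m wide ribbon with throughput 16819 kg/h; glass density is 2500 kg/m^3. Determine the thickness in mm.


Ribbon cross-section from mass balance:
  Volume rate = throughput / density = 16819 / 2500 = 6.7276 m^3/h
  thickness = volume rate / (speed * 60 * width), i.e.
  thickness = throughput / (60 * speed * width * density) * 1000
  thickness = 16819 / (60 * 2.5 * 3.9 * 2500) * 1000 = 11.5 mm

11.5 mm


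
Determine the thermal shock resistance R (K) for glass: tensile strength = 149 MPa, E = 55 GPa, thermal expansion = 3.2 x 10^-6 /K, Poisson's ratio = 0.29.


Thermal shock resistance: R = sigma * (1 - nu) / (E * alpha)
  Numerator = 149 * (1 - 0.29) = 105.79
  Denominator = 55 * 1000 * (3.2 x 10^-6) = 0.176
  R = 105.79 / 0.176 = 601.1 K

601.1 K


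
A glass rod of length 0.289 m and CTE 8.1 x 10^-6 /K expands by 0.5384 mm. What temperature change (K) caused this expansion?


Rearrange dL = alpha * L0 * dT for dT:
  dT = dL / (alpha * L0)
  dL (m) = 0.5384 / 1000 = 0.0005384
  dT = 0.0005384 / ((8.1 x 10^-6) * 0.289) = 230.0 K

230.0 K


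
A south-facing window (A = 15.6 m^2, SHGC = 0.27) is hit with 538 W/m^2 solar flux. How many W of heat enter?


Solar heat gain: Q = Area * SHGC * Irradiance
  Q = 15.6 * 0.27 * 538 = 2266.1 W

2266.1 W


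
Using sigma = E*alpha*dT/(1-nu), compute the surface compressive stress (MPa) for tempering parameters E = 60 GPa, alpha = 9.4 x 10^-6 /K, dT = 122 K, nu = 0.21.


Tempering stress: sigma = E * alpha * dT / (1 - nu)
  E (MPa) = 60 * 1000 = 60000
  Numerator = 60000 * (9.4 x 10^-6) * 122 = 68.808
  Denominator = 1 - 0.21 = 0.79
  sigma = 68.808 / 0.79 = 87.1 MPa

87.1 MPa


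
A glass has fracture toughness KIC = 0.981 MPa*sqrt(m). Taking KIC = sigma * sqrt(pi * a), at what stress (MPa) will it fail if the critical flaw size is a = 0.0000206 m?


Rearrange KIC = sigma * sqrt(pi * a):
  sigma = KIC / sqrt(pi * a)
  sqrt(pi * 0.0000206) = 0.008045
  sigma = 0.981 / 0.008045 = 121.94 MPa

121.94 MPa


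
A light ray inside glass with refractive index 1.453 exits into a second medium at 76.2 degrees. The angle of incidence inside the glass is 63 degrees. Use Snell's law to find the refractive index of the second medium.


Apply Snell's law: n1 * sin(theta1) = n2 * sin(theta2)
  n2 = n1 * sin(theta1) / sin(theta2)
  sin(63) = 0.891007
  sin(76.2) = 0.971134
  n2 = 1.453 * 0.891007 / 0.971134 = 1.3331

1.3331


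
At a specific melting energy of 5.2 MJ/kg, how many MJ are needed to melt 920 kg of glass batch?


Total energy = mass * specific energy
  E = 920 * 5.2 = 4784 MJ

4784 MJ


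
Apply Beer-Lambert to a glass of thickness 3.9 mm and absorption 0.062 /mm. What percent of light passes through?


Beer-Lambert law: T = exp(-alpha * thickness)
  exponent = -0.062 * 3.9 = -0.2418
  T = exp(-0.2418) = 0.7852
  Percentage = 0.7852 * 100 = 78.52%

78.52%


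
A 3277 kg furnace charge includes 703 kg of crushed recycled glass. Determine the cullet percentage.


Cullet ratio = (cullet mass / total batch mass) * 100
  Ratio = 703 / 3277 * 100 = 21.45%

21.45%


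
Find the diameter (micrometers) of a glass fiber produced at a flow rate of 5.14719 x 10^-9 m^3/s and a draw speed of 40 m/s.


Cross-sectional area from continuity:
  A = Q / v = 5.14719 x 10^-9 / 40 = 1.286797 x 10^-10 m^2
Diameter from circular cross-section:
  d = sqrt(4A / pi) * 10^6 (m -> um)
  d = sqrt(4 * 1.286797 x 10^-10 / pi) * 10^6 = 12.8 um

12.8 um


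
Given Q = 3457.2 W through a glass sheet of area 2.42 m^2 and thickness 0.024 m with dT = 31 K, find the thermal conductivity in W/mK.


Fourier's law rearranged: k = Q * t / (A * dT)
  Numerator = 3457.2 * 0.024 = 82.9728
  Denominator = 2.42 * 31 = 75.02
  k = 82.9728 / 75.02 = 1.106 W/mK

1.106 W/mK


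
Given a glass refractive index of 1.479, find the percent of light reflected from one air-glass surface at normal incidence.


Fresnel reflectance at normal incidence:
  R = ((n - 1)/(n + 1))^2
  (n - 1)/(n + 1) = (1.479 - 1)/(1.479 + 1) = 0.193223
  R = 0.193223^2 = 0.0373351
  R(%) = 0.0373351 * 100 = 3.734%

3.734%


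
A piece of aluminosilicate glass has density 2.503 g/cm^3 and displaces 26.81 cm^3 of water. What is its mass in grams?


Rearrange rho = m / V:
  m = rho * V
  m = 2.503 * 26.81 = 67.105 g

67.105 g


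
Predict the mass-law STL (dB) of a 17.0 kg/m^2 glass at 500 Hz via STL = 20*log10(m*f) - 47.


Mass law: STL = 20 * log10(m * f) - 47
  m * f = 17.0 * 500 = 8500
  log10(8500) = 3.92942
  STL = 20 * 3.92942 - 47 = 78.5884 - 47 = 31.6 dB

31.6 dB


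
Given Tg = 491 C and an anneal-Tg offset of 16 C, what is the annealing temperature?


The annealing temperature is Tg plus the offset:
  T_anneal = 491 + 16 = 507 C

507 C


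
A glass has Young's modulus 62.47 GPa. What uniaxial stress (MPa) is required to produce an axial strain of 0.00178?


Rearrange E = sigma / epsilon:
  sigma = E * epsilon
  E (MPa) = 62.47 * 1000 = 62470
  sigma = 62470 * 0.00178 = 111.2 MPa

111.2 MPa


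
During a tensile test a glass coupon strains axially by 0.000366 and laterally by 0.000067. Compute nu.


Poisson's ratio: nu = lateral strain / axial strain
  nu = 0.000067 / 0.000366 = 0.1831

0.1831


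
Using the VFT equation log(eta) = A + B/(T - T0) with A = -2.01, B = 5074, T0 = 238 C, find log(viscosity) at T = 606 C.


VFT equation: log(eta) = A + B / (T - T0)
  T - T0 = 606 - 238 = 368
  B / (T - T0) = 5074 / 368 = 13.788
  log(eta) = -2.01 + 13.788 = 11.778

11.778


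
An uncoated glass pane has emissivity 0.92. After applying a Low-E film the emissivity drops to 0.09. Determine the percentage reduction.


Percentage reduction = (1 - coated/uncoated) * 100
  Ratio = 0.09 / 0.92 = 0.0978
  Reduction = (1 - 0.0978) * 100 = 90.2%

90.2%


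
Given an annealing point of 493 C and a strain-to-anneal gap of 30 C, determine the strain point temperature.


Strain point = annealing point - difference:
  T_strain = 493 - 30 = 463 C

463 C


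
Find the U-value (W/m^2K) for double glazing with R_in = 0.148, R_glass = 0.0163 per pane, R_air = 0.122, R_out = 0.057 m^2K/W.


Total thermal resistance (series):
  R_total = R_in + R_glass + R_air + R_glass + R_out
  R_total = 0.148 + 0.0163 + 0.122 + 0.0163 + 0.057 = 0.3596 m^2K/W
U-value = 1 / R_total = 1 / 0.3596 = 2.781 W/m^2K

2.781 W/m^2K
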